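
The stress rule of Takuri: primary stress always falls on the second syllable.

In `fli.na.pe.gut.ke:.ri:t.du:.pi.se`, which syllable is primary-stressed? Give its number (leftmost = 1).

The word has 9 syllables; the second syllable is syllable 2 (na).
Primary stress: syllable 2 → fli.ˈna.pe.gut.ke:.ri:t.du:.pi.se.

2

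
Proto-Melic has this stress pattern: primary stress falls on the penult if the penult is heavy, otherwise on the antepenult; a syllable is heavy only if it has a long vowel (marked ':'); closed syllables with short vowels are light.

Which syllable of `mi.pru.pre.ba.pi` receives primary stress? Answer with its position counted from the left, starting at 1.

Weights: 3 pre L, 4 ba L, 5 pi L.
The penult (syllable 4, ba) is light, so stress falls on the antepenult (syllable 3, pre).
Primary stress: syllable 3 → mi.pru.ˈpre.ba.pi.

3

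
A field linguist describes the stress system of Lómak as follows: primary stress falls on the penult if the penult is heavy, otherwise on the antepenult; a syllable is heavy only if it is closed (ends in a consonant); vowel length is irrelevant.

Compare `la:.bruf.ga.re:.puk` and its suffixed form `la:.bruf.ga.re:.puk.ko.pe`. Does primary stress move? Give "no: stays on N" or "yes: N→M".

Base `la:.bruf.ga.re:.puk` (5 syllables):
  Weights: 3 ga L, 4 re: L, 5 puk H.
  The penult (syllable 4, re:) is light, so stress falls on the antepenult (syllable 3, ga).
  → primary stress on syllable 3.
Suffixed `la:.bruf.ga.re:.puk.ko.pe` (7 syllables):
  Weights: 5 puk H, 6 ko L, 7 pe L.
  The penult (syllable 6, ko) is light, so stress falls on the antepenult (syllable 5, puk).
  → primary stress on syllable 5.

yes: 3→5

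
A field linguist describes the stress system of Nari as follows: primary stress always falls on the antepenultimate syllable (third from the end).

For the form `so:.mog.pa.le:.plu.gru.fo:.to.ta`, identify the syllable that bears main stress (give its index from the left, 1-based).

7

The word has 9 syllables; the antepenultimate syllable (third from the end) is syllable 7 (fo:).
Primary stress: syllable 7 → so:.mog.pa.le:.plu.gru.ˈfo:.to.ta.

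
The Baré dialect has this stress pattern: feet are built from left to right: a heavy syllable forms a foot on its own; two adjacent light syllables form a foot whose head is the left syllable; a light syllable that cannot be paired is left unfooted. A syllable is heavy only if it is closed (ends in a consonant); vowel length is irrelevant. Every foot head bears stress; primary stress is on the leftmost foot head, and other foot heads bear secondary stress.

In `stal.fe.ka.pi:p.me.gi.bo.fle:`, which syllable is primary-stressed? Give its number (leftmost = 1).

1

Weights: 1 stal H, 2 fe L, 3 ka L, 4 pi:p H, 5 me L, 6 gi L, 7 bo L, 8 fle: L.
Parse left to right (heavy = foot alone; LL = one foot; stranded L unfooted): (ˈstal) (ˈfe.ka) (ˈpi:p) (ˈme.gi) (ˈbo.fle:).
Foot heads: 1, 2, 4, 5, 7.
Primary stress on the leftmost head = syllable 1.
Primary stress: syllable 1 → ˈstal.fe.ka.pi:p.me.gi.bo.fle:.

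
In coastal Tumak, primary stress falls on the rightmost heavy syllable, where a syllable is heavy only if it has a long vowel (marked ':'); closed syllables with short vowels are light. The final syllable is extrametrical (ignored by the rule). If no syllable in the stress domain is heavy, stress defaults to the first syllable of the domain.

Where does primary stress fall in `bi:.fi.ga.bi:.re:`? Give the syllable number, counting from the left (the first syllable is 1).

4

The final syllable (5, re:) is extrametrical; the stress domain is syllables 1–4.
Weights: 1 bi: H, 2 fi L, 3 ga L, 4 bi: H.
Heavy syllables in the domain: 1, 4. The rightmost is syllable 4 (bi:).
Primary stress: syllable 4 → bi:.fi.ga.ˈbi:.re:.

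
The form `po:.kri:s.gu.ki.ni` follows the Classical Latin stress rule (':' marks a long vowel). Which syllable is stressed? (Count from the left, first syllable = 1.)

Classical Latin: stress the penult if heavy (long vowel or closed), else the antepenult.
Weights: 3 gu L, 4 ki L, 5 ni L.
The penult (syllable 4, ki) is light, so stress falls on the antepenult (syllable 3, gu).
Stress on syllable 3: po:.kri:s.ˈgu.ki.ni.

3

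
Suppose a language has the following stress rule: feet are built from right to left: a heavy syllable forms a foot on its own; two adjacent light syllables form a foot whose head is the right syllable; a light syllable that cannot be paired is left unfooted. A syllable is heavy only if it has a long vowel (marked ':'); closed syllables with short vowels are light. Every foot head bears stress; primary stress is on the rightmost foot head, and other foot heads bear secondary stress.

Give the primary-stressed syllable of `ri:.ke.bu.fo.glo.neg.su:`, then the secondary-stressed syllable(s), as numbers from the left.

Weights: 1 ri: H, 2 ke L, 3 bu L, 4 fo L, 5 glo L, 6 neg L, 7 su: H.
Parse right to left (heavy = foot alone; LL = one foot; stranded L unfooted): (ˈri:) ke (bu.ˈfo) (glo.ˈneg) (ˈsu:).
Foot heads: 1, 4, 6, 7.
Primary stress on the rightmost head = syllable 7.
Secondary stress on 1, 4, 6: ˌri:.ke.bu.ˌfo.glo.ˌneg.ˈsu:.

primary 7, secondary 1, 4, 6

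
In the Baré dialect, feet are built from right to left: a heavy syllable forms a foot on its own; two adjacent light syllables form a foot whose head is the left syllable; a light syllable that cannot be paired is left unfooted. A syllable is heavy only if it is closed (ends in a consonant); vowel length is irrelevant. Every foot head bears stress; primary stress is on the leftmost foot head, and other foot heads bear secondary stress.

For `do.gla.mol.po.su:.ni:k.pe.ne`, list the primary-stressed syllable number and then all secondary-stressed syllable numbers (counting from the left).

Weights: 1 do L, 2 gla L, 3 mol H, 4 po L, 5 su: L, 6 ni:k H, 7 pe L, 8 ne L.
Parse right to left (heavy = foot alone; LL = one foot; stranded L unfooted): (ˈdo.gla) (ˈmol) (ˈpo.su:) (ˈni:k) (ˈpe.ne).
Foot heads: 1, 3, 4, 6, 7.
Primary stress on the leftmost head = syllable 1.
Secondary stress on 3, 4, 6, 7: ˈdo.gla.ˌmol.ˌpo.su:.ˌni:k.ˌpe.ne.

primary 1, secondary 3, 4, 6, 7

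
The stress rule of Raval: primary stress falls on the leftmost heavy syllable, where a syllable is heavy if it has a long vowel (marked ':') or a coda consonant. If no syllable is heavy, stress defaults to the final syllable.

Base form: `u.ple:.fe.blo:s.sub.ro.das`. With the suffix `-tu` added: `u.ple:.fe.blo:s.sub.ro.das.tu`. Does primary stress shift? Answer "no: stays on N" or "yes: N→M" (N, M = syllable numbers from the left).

no: stays on 2

Base `u.ple:.fe.blo:s.sub.ro.das` (7 syllables):
  Weights: 1 u L, 2 ple: H, 3 fe L, 4 blo:s H, 5 sub H, 6 ro L, 7 das H.
  Heavy syllables in the domain: 2, 4, 5, 7. The leftmost is syllable 2 (ple:).
  → primary stress on syllable 2.
Suffixed `u.ple:.fe.blo:s.sub.ro.das.tu` (8 syllables):
  Weights: 1 u L, 2 ple: H, 3 fe L, 4 blo:s H, 5 sub H, 6 ro L, 7 das H, 8 tu L.
  Heavy syllables in the domain: 2, 4, 5, 7. The leftmost is syllable 2 (ple:).
  → primary stress on syllable 2.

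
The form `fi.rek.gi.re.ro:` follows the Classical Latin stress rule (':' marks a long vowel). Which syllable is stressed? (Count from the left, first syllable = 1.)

Classical Latin: stress the penult if heavy (long vowel or closed), else the antepenult.
Weights: 3 gi L, 4 re L, 5 ro: H.
The penult (syllable 4, re) is light, so stress falls on the antepenult (syllable 3, gi).
Stress on syllable 3: fi.rek.ˈgi.re.ro:.

3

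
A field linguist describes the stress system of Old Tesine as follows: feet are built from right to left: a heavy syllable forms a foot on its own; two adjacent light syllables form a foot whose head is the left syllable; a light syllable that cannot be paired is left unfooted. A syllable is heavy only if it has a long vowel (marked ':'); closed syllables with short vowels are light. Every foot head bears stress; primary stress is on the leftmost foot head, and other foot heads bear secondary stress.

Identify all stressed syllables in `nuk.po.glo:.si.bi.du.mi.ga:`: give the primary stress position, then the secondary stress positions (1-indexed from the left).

primary 1, secondary 3, 4, 6, 8

Weights: 1 nuk L, 2 po L, 3 glo: H, 4 si L, 5 bi L, 6 du L, 7 mi L, 8 ga: H.
Parse right to left (heavy = foot alone; LL = one foot; stranded L unfooted): (ˈnuk.po) (ˈglo:) (ˈsi.bi) (ˈdu.mi) (ˈga:).
Foot heads: 1, 3, 4, 6, 8.
Primary stress on the leftmost head = syllable 1.
Secondary stress on 3, 4, 6, 8: ˈnuk.po.ˌglo:.ˌsi.bi.ˌdu.mi.ˌga:.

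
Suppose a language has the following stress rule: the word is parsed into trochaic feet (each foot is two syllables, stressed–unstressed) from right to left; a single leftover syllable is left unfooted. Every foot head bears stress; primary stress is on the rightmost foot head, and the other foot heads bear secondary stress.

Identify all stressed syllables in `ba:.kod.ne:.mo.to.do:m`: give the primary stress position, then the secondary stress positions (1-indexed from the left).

Parse right to left into trochaic (ˈσσ) feet: (ˈba:.kod) (ˈne:.mo) (ˈto.do:m).
Foot heads (stressed positions): 1, 3, 5.
End Rule Rightmost: primary stress on the rightmost head = syllable 5.
Secondary stress on 1, 3: ˌba:.kod.ˌne:.mo.ˈto.do:m.

primary 5, secondary 1, 3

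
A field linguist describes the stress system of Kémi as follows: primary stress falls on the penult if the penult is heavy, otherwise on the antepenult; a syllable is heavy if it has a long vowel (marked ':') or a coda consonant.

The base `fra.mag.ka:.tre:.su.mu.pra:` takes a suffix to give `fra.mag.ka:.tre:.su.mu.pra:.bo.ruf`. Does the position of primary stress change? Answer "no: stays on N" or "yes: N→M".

yes: 5→7

Base `fra.mag.ka:.tre:.su.mu.pra:` (7 syllables):
  Weights: 5 su L, 6 mu L, 7 pra: H.
  The penult (syllable 6, mu) is light, so stress falls on the antepenult (syllable 5, su).
  → primary stress on syllable 5.
Suffixed `fra.mag.ka:.tre:.su.mu.pra:.bo.ruf` (9 syllables):
  Weights: 7 pra: H, 8 bo L, 9 ruf H.
  The penult (syllable 8, bo) is light, so stress falls on the antepenult (syllable 7, pra:).
  → primary stress on syllable 7.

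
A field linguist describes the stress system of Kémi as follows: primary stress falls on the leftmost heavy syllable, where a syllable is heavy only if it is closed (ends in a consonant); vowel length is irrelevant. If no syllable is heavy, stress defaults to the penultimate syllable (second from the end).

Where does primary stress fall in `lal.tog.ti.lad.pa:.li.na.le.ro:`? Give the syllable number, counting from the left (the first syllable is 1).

Weights: 1 lal H, 2 tog H, 3 ti L, 4 lad H, 5 pa: L, 6 li L, 7 na L, 8 le L, 9 ro: L.
Heavy syllables in the domain: 1, 2, 4. The leftmost is syllable 1 (lal).
Primary stress: syllable 1 → ˈlal.tog.ti.lad.pa:.li.na.le.ro:.

1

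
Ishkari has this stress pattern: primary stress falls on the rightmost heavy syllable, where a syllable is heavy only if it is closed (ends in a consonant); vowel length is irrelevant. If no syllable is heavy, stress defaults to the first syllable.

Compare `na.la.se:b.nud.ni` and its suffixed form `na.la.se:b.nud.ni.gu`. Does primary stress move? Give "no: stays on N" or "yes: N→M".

Base `na.la.se:b.nud.ni` (5 syllables):
  Weights: 1 na L, 2 la L, 3 se:b H, 4 nud H, 5 ni L.
  Heavy syllables in the domain: 3, 4. The rightmost is syllable 4 (nud).
  → primary stress on syllable 4.
Suffixed `na.la.se:b.nud.ni.gu` (6 syllables):
  Weights: 1 na L, 2 la L, 3 se:b H, 4 nud H, 5 ni L, 6 gu L.
  Heavy syllables in the domain: 3, 4. The rightmost is syllable 4 (nud).
  → primary stress on syllable 4.

no: stays on 4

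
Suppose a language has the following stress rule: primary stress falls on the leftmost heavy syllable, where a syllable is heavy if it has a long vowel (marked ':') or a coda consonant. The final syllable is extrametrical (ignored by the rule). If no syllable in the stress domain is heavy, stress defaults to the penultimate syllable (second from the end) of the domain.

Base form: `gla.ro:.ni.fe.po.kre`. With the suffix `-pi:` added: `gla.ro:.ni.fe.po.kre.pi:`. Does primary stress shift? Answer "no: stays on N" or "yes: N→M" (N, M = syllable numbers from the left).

no: stays on 2

Base `gla.ro:.ni.fe.po.kre` (6 syllables):
  The final syllable (6, kre) is extrametrical; the stress domain is syllables 1–5.
  Weights: 1 gla L, 2 ro: H, 3 ni L, 4 fe L, 5 po L.
  Heavy syllables in the domain: 2. The leftmost is syllable 2 (ro:).
  → primary stress on syllable 2.
Suffixed `gla.ro:.ni.fe.po.kre.pi:` (7 syllables):
  The final syllable (7, pi:) is extrametrical; the stress domain is syllables 1–6.
  Weights: 1 gla L, 2 ro: H, 3 ni L, 4 fe L, 5 po L, 6 kre L.
  Heavy syllables in the domain: 2. The leftmost is syllable 2 (ro:).
  → primary stress on syllable 2.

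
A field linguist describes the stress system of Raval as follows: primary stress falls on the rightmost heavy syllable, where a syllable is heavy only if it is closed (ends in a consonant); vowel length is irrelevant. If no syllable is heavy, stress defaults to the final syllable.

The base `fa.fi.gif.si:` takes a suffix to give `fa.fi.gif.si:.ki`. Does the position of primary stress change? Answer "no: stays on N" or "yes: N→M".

no: stays on 3

Base `fa.fi.gif.si:` (4 syllables):
  Weights: 1 fa L, 2 fi L, 3 gif H, 4 si: L.
  Heavy syllables in the domain: 3. The rightmost is syllable 3 (gif).
  → primary stress on syllable 3.
Suffixed `fa.fi.gif.si:.ki` (5 syllables):
  Weights: 1 fa L, 2 fi L, 3 gif H, 4 si: L, 5 ki L.
  Heavy syllables in the domain: 3. The rightmost is syllable 3 (gif).
  → primary stress on syllable 3.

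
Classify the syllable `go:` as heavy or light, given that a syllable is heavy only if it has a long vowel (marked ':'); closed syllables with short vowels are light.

heavy

`go:`: long vowel, open (no coda). Long vowel → heavy.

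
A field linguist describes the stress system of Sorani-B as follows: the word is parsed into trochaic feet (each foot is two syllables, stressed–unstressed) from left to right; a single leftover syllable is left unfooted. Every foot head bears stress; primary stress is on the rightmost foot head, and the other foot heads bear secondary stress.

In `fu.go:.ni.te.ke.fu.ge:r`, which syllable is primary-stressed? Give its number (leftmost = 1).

Parse left to right into trochaic (ˈσσ) feet: (ˈfu.go:) (ˈni.te) (ˈke.fu) ge:r. Syllable 7 is left unfooted.
Foot heads (stressed positions): 1, 3, 5.
End Rule Rightmost: primary stress on the rightmost head = syllable 5.
Primary stress: syllable 5 → fu.go:.ni.te.ˈke.fu.ge:r.

5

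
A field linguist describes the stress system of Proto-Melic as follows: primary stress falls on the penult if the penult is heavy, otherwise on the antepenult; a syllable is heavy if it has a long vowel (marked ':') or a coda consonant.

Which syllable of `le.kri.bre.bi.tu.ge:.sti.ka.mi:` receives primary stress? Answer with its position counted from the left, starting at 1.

Weights: 7 sti L, 8 ka L, 9 mi: H.
The penult (syllable 8, ka) is light, so stress falls on the antepenult (syllable 7, sti).
Primary stress: syllable 7 → le.kri.bre.bi.tu.ge:.ˈsti.ka.mi:.

7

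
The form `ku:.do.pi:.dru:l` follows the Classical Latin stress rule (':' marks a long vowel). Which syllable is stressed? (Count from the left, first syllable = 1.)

3

Classical Latin: stress the penult if heavy (long vowel or closed), else the antepenult.
Weights: 2 do L, 3 pi: H, 4 dru:l H.
The penult (syllable 3, pi:) is heavy, so it takes stress.
Stress on syllable 3: ku:.do.ˈpi:.dru:l.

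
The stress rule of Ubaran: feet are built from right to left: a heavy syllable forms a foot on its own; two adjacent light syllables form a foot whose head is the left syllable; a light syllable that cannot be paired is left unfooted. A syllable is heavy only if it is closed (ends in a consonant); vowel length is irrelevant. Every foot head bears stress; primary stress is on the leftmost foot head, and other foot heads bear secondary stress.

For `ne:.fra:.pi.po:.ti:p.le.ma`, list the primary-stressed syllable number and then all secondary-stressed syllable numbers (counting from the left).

Weights: 1 ne: L, 2 fra: L, 3 pi L, 4 po: L, 5 ti:p H, 6 le L, 7 ma L.
Parse right to left (heavy = foot alone; LL = one foot; stranded L unfooted): (ˈne:.fra:) (ˈpi.po:) (ˈti:p) (ˈle.ma).
Foot heads: 1, 3, 5, 6.
Primary stress on the leftmost head = syllable 1.
Secondary stress on 3, 5, 6: ˈne:.fra:.ˌpi.po:.ˌti:p.ˌle.ma.

primary 1, secondary 3, 5, 6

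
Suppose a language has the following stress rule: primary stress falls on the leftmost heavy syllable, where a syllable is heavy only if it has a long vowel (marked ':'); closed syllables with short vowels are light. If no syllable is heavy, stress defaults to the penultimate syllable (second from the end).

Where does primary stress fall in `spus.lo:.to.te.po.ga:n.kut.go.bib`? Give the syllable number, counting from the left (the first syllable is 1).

2

Weights: 1 spus L, 2 lo: H, 3 to L, 4 te L, 5 po L, 6 ga:n H, 7 kut L, 8 go L, 9 bib L.
Heavy syllables in the domain: 2, 6. The leftmost is syllable 2 (lo:).
Primary stress: syllable 2 → spus.ˈlo:.to.te.po.ga:n.kut.go.bib.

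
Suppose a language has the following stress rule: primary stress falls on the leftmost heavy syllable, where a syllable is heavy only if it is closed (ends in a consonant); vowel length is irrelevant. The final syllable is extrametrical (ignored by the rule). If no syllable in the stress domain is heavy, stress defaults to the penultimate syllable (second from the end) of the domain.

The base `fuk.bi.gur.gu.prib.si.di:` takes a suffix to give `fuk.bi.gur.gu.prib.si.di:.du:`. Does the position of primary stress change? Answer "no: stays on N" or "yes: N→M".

Base `fuk.bi.gur.gu.prib.si.di:` (7 syllables):
  The final syllable (7, di:) is extrametrical; the stress domain is syllables 1–6.
  Weights: 1 fuk H, 2 bi L, 3 gur H, 4 gu L, 5 prib H, 6 si L.
  Heavy syllables in the domain: 1, 3, 5. The leftmost is syllable 1 (fuk).
  → primary stress on syllable 1.
Suffixed `fuk.bi.gur.gu.prib.si.di:.du:` (8 syllables):
  The final syllable (8, du:) is extrametrical; the stress domain is syllables 1–7.
  Weights: 1 fuk H, 2 bi L, 3 gur H, 4 gu L, 5 prib H, 6 si L, 7 di: L.
  Heavy syllables in the domain: 1, 3, 5. The leftmost is syllable 1 (fuk).
  → primary stress on syllable 1.

no: stays on 1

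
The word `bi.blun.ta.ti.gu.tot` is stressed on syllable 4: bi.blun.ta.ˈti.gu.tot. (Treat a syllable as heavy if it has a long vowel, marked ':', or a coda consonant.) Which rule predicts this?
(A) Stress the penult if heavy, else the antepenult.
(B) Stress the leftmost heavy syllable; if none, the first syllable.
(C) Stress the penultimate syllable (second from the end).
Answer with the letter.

A

Rule A → syllable 4 ✓.
Rule B → syllable 2 (observed: 4).
Rule C → syllable 5 (observed: 4).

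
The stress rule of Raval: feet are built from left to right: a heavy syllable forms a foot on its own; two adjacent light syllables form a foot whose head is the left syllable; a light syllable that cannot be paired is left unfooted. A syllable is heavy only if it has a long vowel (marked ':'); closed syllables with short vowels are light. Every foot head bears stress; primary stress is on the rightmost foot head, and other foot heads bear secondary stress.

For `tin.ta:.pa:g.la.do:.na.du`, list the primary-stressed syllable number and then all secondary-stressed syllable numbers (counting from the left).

Weights: 1 tin L, 2 ta: H, 3 pa:g H, 4 la L, 5 do: H, 6 na L, 7 du L.
Parse left to right (heavy = foot alone; LL = one foot; stranded L unfooted): tin (ˈta:) (ˈpa:g) la (ˈdo:) (ˈna.du).
Foot heads: 2, 3, 5, 6.
Primary stress on the rightmost head = syllable 6.
Secondary stress on 2, 3, 5: tin.ˌta:.ˌpa:g.la.ˌdo:.ˈna.du.

primary 6, secondary 2, 3, 5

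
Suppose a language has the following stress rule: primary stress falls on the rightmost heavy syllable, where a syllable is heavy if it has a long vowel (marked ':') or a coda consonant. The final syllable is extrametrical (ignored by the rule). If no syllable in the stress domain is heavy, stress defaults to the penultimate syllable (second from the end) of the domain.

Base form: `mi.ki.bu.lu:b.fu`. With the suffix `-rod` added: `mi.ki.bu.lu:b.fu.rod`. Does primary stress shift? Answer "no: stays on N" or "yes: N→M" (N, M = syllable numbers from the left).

Base `mi.ki.bu.lu:b.fu` (5 syllables):
  The final syllable (5, fu) is extrametrical; the stress domain is syllables 1–4.
  Weights: 1 mi L, 2 ki L, 3 bu L, 4 lu:b H.
  Heavy syllables in the domain: 4. The rightmost is syllable 4 (lu:b).
  → primary stress on syllable 4.
Suffixed `mi.ki.bu.lu:b.fu.rod` (6 syllables):
  The final syllable (6, rod) is extrametrical; the stress domain is syllables 1–5.
  Weights: 1 mi L, 2 ki L, 3 bu L, 4 lu:b H, 5 fu L.
  Heavy syllables in the domain: 4. The rightmost is syllable 4 (lu:b).
  → primary stress on syllable 4.

no: stays on 4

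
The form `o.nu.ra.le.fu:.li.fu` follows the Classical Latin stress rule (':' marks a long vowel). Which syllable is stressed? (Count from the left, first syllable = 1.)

5

Classical Latin: stress the penult if heavy (long vowel or closed), else the antepenult.
Weights: 5 fu: H, 6 li L, 7 fu L.
The penult (syllable 6, li) is light, so stress falls on the antepenult (syllable 5, fu:).
Stress on syllable 5: o.nu.ra.le.ˈfu:.li.fu.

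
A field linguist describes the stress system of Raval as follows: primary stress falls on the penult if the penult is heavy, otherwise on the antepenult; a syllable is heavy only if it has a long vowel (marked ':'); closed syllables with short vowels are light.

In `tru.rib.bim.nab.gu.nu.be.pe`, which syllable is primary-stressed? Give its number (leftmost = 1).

6

Weights: 6 nu L, 7 be L, 8 pe L.
The penult (syllable 7, be) is light, so stress falls on the antepenult (syllable 6, nu).
Primary stress: syllable 6 → tru.rib.bim.nab.gu.ˈnu.be.pe.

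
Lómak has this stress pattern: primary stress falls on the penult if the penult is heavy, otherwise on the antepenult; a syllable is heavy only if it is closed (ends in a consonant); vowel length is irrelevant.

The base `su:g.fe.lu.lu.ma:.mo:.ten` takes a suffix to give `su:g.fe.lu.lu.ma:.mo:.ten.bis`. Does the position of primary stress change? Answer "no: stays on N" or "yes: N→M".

yes: 5→7

Base `su:g.fe.lu.lu.ma:.mo:.ten` (7 syllables):
  Weights: 5 ma: L, 6 mo: L, 7 ten H.
  The penult (syllable 6, mo:) is light, so stress falls on the antepenult (syllable 5, ma:).
  → primary stress on syllable 5.
Suffixed `su:g.fe.lu.lu.ma:.mo:.ten.bis` (8 syllables):
  Weights: 6 mo: L, 7 ten H, 8 bis H.
  The penult (syllable 7, ten) is heavy, so it takes stress.
  → primary stress on syllable 7.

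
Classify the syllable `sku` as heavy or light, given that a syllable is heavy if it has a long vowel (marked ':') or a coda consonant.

`sku`: short vowel, open (no coda). Short vowel, open → light.

light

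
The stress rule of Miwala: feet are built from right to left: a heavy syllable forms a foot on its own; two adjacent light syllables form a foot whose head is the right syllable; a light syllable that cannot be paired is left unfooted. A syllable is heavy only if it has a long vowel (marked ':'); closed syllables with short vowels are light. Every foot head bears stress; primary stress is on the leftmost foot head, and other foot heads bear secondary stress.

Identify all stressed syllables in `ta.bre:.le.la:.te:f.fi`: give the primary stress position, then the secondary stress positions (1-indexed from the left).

primary 2, secondary 4, 5

Weights: 1 ta L, 2 bre: H, 3 le L, 4 la: H, 5 te:f H, 6 fi L.
Parse right to left (heavy = foot alone; LL = one foot; stranded L unfooted): ta (ˈbre:) le (ˈla:) (ˈte:f) fi.
Foot heads: 2, 4, 5.
Primary stress on the leftmost head = syllable 2.
Secondary stress on 4, 5: ta.ˈbre:.le.ˌla:.ˌte:f.fi.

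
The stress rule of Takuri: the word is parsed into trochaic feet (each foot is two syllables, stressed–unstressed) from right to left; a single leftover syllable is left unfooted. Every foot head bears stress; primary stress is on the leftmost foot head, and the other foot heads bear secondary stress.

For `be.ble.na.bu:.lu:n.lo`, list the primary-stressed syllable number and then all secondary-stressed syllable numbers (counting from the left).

primary 1, secondary 3, 5

Parse right to left into trochaic (ˈσσ) feet: (ˈbe.ble) (ˈna.bu:) (ˈlu:n.lo).
Foot heads (stressed positions): 1, 3, 5.
End Rule Leftmost: primary stress on the leftmost head = syllable 1.
Secondary stress on 3, 5: ˈbe.ble.ˌna.bu:.ˌlu:n.lo.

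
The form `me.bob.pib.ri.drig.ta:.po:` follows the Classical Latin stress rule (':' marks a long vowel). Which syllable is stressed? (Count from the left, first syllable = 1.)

Classical Latin: stress the penult if heavy (long vowel or closed), else the antepenult.
Weights: 5 drig H, 6 ta: H, 7 po: H.
The penult (syllable 6, ta:) is heavy, so it takes stress.
Stress on syllable 6: me.bob.pib.ri.drig.ˈta:.po:.

6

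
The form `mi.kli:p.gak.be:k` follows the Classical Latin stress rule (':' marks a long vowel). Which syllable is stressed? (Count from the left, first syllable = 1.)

Classical Latin: stress the penult if heavy (long vowel or closed), else the antepenult.
Weights: 2 kli:p H, 3 gak H, 4 be:k H.
The penult (syllable 3, gak) is heavy, so it takes stress.
Stress on syllable 3: mi.kli:p.ˈgak.be:k.

3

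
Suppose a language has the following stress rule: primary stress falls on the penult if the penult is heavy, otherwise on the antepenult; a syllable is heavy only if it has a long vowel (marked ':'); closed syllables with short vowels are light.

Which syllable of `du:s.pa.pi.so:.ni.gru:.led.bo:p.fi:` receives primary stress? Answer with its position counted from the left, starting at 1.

8

Weights: 7 led L, 8 bo:p H, 9 fi: H.
The penult (syllable 8, bo:p) is heavy, so it takes stress.
Primary stress: syllable 8 → du:s.pa.pi.so:.ni.gru:.led.ˈbo:p.fi:.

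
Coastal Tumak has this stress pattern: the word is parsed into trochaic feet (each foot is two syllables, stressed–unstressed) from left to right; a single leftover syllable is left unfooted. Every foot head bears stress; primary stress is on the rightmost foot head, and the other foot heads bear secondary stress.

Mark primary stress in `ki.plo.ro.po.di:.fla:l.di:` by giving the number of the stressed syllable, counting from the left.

Parse left to right into trochaic (ˈσσ) feet: (ˈki.plo) (ˈro.po) (ˈdi:.fla:l) di:. Syllable 7 is left unfooted.
Foot heads (stressed positions): 1, 3, 5.
End Rule Rightmost: primary stress on the rightmost head = syllable 5.
Primary stress: syllable 5 → ki.plo.ro.po.ˈdi:.fla:l.di:.

5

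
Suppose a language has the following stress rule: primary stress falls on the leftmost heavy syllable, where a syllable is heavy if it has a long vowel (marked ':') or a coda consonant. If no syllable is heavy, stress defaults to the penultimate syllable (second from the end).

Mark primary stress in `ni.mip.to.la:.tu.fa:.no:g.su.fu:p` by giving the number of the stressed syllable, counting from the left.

Weights: 1 ni L, 2 mip H, 3 to L, 4 la: H, 5 tu L, 6 fa: H, 7 no:g H, 8 su L, 9 fu:p H.
Heavy syllables in the domain: 2, 4, 6, 7, 9. The leftmost is syllable 2 (mip).
Primary stress: syllable 2 → ni.ˈmip.to.la:.tu.fa:.no:g.su.fu:p.

2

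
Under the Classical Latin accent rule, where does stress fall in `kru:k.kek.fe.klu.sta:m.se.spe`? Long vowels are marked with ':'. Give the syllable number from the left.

5

Classical Latin: stress the penult if heavy (long vowel or closed), else the antepenult.
Weights: 5 sta:m H, 6 se L, 7 spe L.
The penult (syllable 6, se) is light, so stress falls on the antepenult (syllable 5, sta:m).
Stress on syllable 5: kru:k.kek.fe.klu.ˈsta:m.se.spe.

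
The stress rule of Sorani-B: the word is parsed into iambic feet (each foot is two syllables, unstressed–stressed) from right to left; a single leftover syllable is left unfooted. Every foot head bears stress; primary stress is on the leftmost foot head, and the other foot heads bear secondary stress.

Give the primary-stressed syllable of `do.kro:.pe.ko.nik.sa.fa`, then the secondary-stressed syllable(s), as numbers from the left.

Parse right to left into iambic (σˈσ) feet: do (kro:.ˈpe) (ko.ˈnik) (sa.ˈfa). Syllable 1 is left unfooted.
Foot heads (stressed positions): 3, 5, 7.
End Rule Leftmost: primary stress on the leftmost head = syllable 3.
Secondary stress on 5, 7: do.kro:.ˈpe.ko.ˌnik.sa.ˌfa.

primary 3, secondary 5, 7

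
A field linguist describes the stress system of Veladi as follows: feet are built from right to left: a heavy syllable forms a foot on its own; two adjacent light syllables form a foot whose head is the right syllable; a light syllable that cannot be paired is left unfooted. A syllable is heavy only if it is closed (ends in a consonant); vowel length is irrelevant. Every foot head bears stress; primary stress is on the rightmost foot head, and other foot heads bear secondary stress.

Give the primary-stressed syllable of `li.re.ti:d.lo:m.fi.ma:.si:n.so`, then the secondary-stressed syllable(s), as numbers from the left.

primary 7, secondary 2, 3, 4, 6

Weights: 1 li L, 2 re L, 3 ti:d H, 4 lo:m H, 5 fi L, 6 ma: L, 7 si:n H, 8 so L.
Parse right to left (heavy = foot alone; LL = one foot; stranded L unfooted): (li.ˈre) (ˈti:d) (ˈlo:m) (fi.ˈma:) (ˈsi:n) so.
Foot heads: 2, 3, 4, 6, 7.
Primary stress on the rightmost head = syllable 7.
Secondary stress on 2, 3, 4, 6: li.ˌre.ˌti:d.ˌlo:m.fi.ˌma:.ˈsi:n.so.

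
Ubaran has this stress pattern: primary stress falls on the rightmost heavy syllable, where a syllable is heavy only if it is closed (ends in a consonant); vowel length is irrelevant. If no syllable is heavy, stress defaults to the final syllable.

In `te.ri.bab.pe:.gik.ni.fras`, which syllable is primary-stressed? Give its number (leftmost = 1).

Weights: 1 te L, 2 ri L, 3 bab H, 4 pe: L, 5 gik H, 6 ni L, 7 fras H.
Heavy syllables in the domain: 3, 5, 7. The rightmost is syllable 7 (fras).
Primary stress: syllable 7 → te.ri.bab.pe:.gik.ni.ˈfras.

7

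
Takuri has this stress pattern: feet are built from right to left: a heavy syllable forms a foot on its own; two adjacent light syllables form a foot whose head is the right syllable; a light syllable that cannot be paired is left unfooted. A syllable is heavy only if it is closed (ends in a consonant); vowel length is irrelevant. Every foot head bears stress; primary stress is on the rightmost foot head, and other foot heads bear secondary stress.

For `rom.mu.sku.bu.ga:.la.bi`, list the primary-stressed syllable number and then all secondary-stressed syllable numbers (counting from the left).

primary 7, secondary 1, 3, 5

Weights: 1 rom H, 2 mu L, 3 sku L, 4 bu L, 5 ga: L, 6 la L, 7 bi L.
Parse right to left (heavy = foot alone; LL = one foot; stranded L unfooted): (ˈrom) (mu.ˈsku) (bu.ˈga:) (la.ˈbi).
Foot heads: 1, 3, 5, 7.
Primary stress on the rightmost head = syllable 7.
Secondary stress on 1, 3, 5: ˌrom.mu.ˌsku.bu.ˌga:.la.ˈbi.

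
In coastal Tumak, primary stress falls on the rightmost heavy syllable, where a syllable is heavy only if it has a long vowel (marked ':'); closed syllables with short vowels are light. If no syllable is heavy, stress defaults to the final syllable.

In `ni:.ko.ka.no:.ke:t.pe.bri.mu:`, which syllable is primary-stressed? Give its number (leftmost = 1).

Weights: 1 ni: H, 2 ko L, 3 ka L, 4 no: H, 5 ke:t H, 6 pe L, 7 bri L, 8 mu: H.
Heavy syllables in the domain: 1, 4, 5, 8. The rightmost is syllable 8 (mu:).
Primary stress: syllable 8 → ni:.ko.ka.no:.ke:t.pe.bri.ˈmu:.

8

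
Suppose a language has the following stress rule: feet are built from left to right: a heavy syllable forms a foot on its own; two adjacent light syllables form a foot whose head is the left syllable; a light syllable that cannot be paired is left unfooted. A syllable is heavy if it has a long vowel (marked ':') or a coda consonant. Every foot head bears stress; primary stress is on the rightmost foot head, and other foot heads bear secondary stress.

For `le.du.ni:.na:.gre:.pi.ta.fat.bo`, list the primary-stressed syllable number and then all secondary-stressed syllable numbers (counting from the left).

Weights: 1 le L, 2 du L, 3 ni: H, 4 na: H, 5 gre: H, 6 pi L, 7 ta L, 8 fat H, 9 bo L.
Parse left to right (heavy = foot alone; LL = one foot; stranded L unfooted): (ˈle.du) (ˈni:) (ˈna:) (ˈgre:) (ˈpi.ta) (ˈfat) bo.
Foot heads: 1, 3, 4, 5, 6, 8.
Primary stress on the rightmost head = syllable 8.
Secondary stress on 1, 3, 4, 5, 6: ˌle.du.ˌni:.ˌna:.ˌgre:.ˌpi.ta.ˈfat.bo.

primary 8, secondary 1, 3, 4, 5, 6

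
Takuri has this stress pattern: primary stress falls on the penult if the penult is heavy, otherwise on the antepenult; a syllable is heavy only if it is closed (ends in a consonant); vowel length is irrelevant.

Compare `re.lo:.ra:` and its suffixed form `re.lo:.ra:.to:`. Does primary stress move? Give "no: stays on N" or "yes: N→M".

Base `re.lo:.ra:` (3 syllables):
  Weights: 1 re L, 2 lo: L, 3 ra: L.
  The penult (syllable 2, lo:) is light, so stress falls on the antepenult (syllable 1, re).
  → primary stress on syllable 1.
Suffixed `re.lo:.ra:.to:` (4 syllables):
  Weights: 2 lo: L, 3 ra: L, 4 to: L.
  The penult (syllable 3, ra:) is light, so stress falls on the antepenult (syllable 2, lo:).
  → primary stress on syllable 2.

yes: 1→2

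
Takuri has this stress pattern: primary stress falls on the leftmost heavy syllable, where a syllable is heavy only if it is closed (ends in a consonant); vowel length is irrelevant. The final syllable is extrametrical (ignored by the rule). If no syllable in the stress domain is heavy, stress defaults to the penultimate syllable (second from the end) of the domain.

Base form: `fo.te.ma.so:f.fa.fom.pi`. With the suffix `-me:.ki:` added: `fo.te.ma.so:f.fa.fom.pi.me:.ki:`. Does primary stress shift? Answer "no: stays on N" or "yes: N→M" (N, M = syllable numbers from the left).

no: stays on 4

Base `fo.te.ma.so:f.fa.fom.pi` (7 syllables):
  The final syllable (7, pi) is extrametrical; the stress domain is syllables 1–6.
  Weights: 1 fo L, 2 te L, 3 ma L, 4 so:f H, 5 fa L, 6 fom H.
  Heavy syllables in the domain: 4, 6. The leftmost is syllable 4 (so:f).
  → primary stress on syllable 4.
Suffixed `fo.te.ma.so:f.fa.fom.pi.me:.ki:` (9 syllables):
  The final syllable (9, ki:) is extrametrical; the stress domain is syllables 1–8.
  Weights: 1 fo L, 2 te L, 3 ma L, 4 so:f H, 5 fa L, 6 fom H, 7 pi L, 8 me: L.
  Heavy syllables in the domain: 4, 6. The leftmost is syllable 4 (so:f).
  → primary stress on syllable 4.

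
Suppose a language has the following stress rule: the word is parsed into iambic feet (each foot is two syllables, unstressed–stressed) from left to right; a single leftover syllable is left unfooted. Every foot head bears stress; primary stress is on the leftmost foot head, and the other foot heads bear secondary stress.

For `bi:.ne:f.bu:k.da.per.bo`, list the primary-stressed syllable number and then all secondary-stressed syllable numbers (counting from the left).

Parse left to right into iambic (σˈσ) feet: (bi:.ˈne:f) (bu:k.ˈda) (per.ˈbo).
Foot heads (stressed positions): 2, 4, 6.
End Rule Leftmost: primary stress on the leftmost head = syllable 2.
Secondary stress on 4, 6: bi:.ˈne:f.bu:k.ˌda.per.ˌbo.

primary 2, secondary 4, 6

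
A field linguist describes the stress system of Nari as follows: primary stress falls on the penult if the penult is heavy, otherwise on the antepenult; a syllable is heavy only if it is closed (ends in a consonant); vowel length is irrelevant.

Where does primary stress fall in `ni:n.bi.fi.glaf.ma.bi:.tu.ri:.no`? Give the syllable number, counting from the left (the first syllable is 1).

Weights: 7 tu L, 8 ri: L, 9 no L.
The penult (syllable 8, ri:) is light, so stress falls on the antepenult (syllable 7, tu).
Primary stress: syllable 7 → ni:n.bi.fi.glaf.ma.bi:.ˈtu.ri:.no.

7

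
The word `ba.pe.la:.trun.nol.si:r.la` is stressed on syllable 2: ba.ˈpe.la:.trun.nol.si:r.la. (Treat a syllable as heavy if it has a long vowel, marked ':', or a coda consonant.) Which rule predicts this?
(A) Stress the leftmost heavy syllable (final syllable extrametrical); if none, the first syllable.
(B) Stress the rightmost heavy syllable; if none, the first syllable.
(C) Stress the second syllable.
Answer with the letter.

C

Rule A → syllable 3 (observed: 2).
Rule B → syllable 6 (observed: 2).
Rule C → syllable 2 ✓.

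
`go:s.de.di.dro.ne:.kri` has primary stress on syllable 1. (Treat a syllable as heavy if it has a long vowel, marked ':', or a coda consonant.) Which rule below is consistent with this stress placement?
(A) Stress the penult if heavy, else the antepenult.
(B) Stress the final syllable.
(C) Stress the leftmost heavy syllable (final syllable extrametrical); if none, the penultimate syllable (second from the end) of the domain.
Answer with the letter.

C

Rule A → syllable 5 (observed: 1).
Rule B → syllable 6 (observed: 1).
Rule C → syllable 1 ✓.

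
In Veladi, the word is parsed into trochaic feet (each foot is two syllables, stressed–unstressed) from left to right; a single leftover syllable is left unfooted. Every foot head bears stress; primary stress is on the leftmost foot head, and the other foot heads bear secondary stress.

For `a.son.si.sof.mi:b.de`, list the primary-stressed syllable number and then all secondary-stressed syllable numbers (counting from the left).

Parse left to right into trochaic (ˈσσ) feet: (ˈa.son) (ˈsi.sof) (ˈmi:b.de).
Foot heads (stressed positions): 1, 3, 5.
End Rule Leftmost: primary stress on the leftmost head = syllable 1.
Secondary stress on 3, 5: ˈa.son.ˌsi.sof.ˌmi:b.de.

primary 1, secondary 3, 5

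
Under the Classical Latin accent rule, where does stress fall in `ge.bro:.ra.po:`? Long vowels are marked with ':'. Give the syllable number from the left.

Classical Latin: stress the penult if heavy (long vowel or closed), else the antepenult.
Weights: 2 bro: H, 3 ra L, 4 po: H.
The penult (syllable 3, ra) is light, so stress falls on the antepenult (syllable 2, bro:).
Stress on syllable 2: ge.ˈbro:.ra.po:.

2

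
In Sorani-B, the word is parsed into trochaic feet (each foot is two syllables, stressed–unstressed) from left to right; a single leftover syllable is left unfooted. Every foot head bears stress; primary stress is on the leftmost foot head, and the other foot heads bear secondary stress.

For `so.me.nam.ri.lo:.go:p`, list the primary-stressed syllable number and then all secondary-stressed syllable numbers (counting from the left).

Parse left to right into trochaic (ˈσσ) feet: (ˈso.me) (ˈnam.ri) (ˈlo:.go:p).
Foot heads (stressed positions): 1, 3, 5.
End Rule Leftmost: primary stress on the leftmost head = syllable 1.
Secondary stress on 3, 5: ˈso.me.ˌnam.ri.ˌlo:.go:p.

primary 1, secondary 3, 5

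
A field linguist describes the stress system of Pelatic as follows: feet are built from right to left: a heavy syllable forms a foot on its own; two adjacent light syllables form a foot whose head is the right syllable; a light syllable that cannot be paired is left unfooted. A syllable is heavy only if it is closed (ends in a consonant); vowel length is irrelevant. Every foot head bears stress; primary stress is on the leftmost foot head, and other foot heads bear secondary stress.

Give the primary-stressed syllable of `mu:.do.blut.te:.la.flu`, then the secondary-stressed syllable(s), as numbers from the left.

Weights: 1 mu: L, 2 do L, 3 blut H, 4 te: L, 5 la L, 6 flu L.
Parse right to left (heavy = foot alone; LL = one foot; stranded L unfooted): (mu:.ˈdo) (ˈblut) te: (la.ˈflu).
Foot heads: 2, 3, 6.
Primary stress on the leftmost head = syllable 2.
Secondary stress on 3, 6: mu:.ˈdo.ˌblut.te:.la.ˌflu.

primary 2, secondary 3, 6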